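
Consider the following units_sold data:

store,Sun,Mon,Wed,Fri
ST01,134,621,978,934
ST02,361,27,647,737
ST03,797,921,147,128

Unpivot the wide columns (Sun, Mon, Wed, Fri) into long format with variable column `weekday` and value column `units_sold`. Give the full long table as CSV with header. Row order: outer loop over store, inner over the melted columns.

store,weekday,units_sold
ST01,Sun,134
ST01,Mon,621
ST01,Wed,978
ST01,Fri,934
ST02,Sun,361
ST02,Mon,27
ST02,Wed,647
ST02,Fri,737
ST03,Sun,797
ST03,Mon,921
ST03,Wed,147
ST03,Fri,128

Each (store, column) pair becomes one row: 3 × 4 = 12 rows.
For example, (ST01, Sun) → units_sold=134.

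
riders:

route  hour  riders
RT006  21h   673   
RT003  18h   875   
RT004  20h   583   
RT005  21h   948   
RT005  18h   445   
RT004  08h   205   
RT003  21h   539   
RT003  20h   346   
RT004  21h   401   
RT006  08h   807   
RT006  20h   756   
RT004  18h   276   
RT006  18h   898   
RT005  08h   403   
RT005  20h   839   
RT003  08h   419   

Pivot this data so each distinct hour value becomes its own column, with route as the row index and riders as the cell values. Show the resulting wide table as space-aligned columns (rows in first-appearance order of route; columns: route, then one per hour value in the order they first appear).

Columns: route plus the 4 distinct hour values (21h, 18h, 20h, 08h).
For example, row RT006 column 21h takes riders=673 from the long row (RT006, 21h).

route  21h  18h  20h  08h
RT006  673  898  756  807
RT003  539  875  346  419
RT004  401  276  583  205
RT005  948  445  839  403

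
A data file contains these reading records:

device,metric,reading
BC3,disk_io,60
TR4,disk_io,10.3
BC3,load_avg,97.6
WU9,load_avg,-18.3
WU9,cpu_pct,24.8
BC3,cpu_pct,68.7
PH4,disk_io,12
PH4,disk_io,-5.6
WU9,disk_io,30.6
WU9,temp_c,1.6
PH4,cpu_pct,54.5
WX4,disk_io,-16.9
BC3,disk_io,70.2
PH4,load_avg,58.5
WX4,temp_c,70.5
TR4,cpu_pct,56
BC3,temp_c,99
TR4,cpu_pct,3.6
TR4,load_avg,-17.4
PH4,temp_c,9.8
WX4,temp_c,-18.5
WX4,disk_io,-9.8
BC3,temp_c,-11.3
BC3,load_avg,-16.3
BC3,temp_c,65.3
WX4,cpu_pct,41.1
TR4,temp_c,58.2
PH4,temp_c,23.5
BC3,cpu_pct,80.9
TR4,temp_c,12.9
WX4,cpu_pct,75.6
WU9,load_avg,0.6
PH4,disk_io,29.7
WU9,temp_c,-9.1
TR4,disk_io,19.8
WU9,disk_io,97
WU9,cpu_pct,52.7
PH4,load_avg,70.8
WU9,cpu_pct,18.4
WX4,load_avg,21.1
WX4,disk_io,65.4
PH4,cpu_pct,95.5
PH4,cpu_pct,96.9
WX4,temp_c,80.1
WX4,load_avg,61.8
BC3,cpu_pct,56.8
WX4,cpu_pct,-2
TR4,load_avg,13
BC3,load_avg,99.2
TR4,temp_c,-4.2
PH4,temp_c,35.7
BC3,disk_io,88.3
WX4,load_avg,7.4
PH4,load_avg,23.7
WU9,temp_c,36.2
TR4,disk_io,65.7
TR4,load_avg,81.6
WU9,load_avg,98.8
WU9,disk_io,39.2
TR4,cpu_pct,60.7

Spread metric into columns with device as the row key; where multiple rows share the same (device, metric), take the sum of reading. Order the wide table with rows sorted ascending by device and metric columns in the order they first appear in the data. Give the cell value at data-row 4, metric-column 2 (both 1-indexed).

With rows sorted ascending by device, row 4 is device=WU9. metric columns in first-appearance order: disk_io, load_avg, cpu_pct, temp_c; column 2 is load_avg.
Long rows with device=WU9, metric=load_avg: -18.3 + 0.6 + 98.8 = 81.1.

81.1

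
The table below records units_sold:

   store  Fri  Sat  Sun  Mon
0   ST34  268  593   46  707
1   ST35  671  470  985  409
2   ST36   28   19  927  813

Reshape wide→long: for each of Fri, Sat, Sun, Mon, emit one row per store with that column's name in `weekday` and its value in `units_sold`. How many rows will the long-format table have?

12

3 store values × 4 melted columns = 12 rows.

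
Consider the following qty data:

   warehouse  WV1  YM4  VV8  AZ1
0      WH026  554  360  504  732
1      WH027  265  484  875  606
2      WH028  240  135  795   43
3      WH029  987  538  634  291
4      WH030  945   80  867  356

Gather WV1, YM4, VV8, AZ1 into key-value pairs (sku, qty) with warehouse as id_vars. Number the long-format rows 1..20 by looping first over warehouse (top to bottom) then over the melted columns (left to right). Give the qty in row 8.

606

20 rows total (5 × 4). Row 8: index ⌊(8-1)/4⌋ = 1 into warehouse → WH027; (8-1) mod 4 = 3 into the melted columns → AZ1.
So row 8 is (WH027, AZ1, 606); qty = 606.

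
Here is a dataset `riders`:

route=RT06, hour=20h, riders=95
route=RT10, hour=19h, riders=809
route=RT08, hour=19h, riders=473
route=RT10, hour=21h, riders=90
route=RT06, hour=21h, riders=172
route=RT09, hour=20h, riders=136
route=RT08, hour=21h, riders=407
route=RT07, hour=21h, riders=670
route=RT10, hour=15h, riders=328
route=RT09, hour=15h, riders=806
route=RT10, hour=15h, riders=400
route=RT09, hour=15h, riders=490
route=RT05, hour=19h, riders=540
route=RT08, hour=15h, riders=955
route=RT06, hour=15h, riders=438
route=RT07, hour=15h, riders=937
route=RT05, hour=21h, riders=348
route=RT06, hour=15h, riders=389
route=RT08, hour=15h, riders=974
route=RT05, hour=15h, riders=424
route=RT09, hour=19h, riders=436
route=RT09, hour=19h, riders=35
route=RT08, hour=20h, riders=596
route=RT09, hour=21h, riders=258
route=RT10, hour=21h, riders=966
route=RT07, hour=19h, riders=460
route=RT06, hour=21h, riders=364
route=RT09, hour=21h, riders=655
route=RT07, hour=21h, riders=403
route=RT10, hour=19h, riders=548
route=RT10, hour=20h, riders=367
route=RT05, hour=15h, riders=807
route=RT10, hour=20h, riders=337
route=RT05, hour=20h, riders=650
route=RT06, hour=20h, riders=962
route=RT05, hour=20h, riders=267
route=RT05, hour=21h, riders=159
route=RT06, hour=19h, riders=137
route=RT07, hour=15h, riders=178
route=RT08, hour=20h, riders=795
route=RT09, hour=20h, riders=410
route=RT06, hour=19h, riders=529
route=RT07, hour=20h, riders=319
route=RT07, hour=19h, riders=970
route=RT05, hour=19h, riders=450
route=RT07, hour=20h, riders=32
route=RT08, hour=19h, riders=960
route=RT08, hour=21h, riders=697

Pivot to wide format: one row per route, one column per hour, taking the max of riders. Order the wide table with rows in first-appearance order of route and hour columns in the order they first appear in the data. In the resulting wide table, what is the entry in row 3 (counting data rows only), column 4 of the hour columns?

With rows in first-appearance order of route, row 3 is route=RT08. hour columns in first-appearance order: 20h, 19h, 21h, 15h; column 4 is 15h.
Long rows with route=RT08, hour=15h: max(955, 974) = 974.

974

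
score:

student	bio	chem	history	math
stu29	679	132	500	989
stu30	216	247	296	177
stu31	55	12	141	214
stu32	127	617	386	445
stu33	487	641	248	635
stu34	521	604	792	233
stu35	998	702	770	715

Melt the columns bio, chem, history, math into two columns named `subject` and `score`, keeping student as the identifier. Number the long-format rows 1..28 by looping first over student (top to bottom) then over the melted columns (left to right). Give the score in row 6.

28 rows total (7 × 4). Row 6: index ⌊(6-1)/4⌋ = 1 into student → stu30; (6-1) mod 4 = 1 into the melted columns → chem.
So row 6 is (stu30, chem, 247); score = 247.

247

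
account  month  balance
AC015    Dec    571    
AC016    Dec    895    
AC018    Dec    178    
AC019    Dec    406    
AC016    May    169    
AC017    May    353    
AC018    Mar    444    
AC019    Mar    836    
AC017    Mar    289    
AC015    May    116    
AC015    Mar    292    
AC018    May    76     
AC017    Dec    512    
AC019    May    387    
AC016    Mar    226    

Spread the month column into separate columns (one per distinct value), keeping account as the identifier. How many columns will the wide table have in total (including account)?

1 column for account plus 3 distinct month values → 4 columns.

4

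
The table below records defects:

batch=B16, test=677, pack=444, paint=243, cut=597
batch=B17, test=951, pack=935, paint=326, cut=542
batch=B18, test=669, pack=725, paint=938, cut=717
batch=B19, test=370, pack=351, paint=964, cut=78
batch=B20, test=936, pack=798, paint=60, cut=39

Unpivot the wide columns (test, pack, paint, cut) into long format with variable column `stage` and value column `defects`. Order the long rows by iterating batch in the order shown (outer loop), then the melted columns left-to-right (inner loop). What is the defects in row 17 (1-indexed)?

20 rows total (5 × 4). Row 17: index ⌊(17-1)/4⌋ = 4 into batch → B20; (17-1) mod 4 = 0 into the melted columns → test.
So row 17 is (B20, test, 936); defects = 936.

936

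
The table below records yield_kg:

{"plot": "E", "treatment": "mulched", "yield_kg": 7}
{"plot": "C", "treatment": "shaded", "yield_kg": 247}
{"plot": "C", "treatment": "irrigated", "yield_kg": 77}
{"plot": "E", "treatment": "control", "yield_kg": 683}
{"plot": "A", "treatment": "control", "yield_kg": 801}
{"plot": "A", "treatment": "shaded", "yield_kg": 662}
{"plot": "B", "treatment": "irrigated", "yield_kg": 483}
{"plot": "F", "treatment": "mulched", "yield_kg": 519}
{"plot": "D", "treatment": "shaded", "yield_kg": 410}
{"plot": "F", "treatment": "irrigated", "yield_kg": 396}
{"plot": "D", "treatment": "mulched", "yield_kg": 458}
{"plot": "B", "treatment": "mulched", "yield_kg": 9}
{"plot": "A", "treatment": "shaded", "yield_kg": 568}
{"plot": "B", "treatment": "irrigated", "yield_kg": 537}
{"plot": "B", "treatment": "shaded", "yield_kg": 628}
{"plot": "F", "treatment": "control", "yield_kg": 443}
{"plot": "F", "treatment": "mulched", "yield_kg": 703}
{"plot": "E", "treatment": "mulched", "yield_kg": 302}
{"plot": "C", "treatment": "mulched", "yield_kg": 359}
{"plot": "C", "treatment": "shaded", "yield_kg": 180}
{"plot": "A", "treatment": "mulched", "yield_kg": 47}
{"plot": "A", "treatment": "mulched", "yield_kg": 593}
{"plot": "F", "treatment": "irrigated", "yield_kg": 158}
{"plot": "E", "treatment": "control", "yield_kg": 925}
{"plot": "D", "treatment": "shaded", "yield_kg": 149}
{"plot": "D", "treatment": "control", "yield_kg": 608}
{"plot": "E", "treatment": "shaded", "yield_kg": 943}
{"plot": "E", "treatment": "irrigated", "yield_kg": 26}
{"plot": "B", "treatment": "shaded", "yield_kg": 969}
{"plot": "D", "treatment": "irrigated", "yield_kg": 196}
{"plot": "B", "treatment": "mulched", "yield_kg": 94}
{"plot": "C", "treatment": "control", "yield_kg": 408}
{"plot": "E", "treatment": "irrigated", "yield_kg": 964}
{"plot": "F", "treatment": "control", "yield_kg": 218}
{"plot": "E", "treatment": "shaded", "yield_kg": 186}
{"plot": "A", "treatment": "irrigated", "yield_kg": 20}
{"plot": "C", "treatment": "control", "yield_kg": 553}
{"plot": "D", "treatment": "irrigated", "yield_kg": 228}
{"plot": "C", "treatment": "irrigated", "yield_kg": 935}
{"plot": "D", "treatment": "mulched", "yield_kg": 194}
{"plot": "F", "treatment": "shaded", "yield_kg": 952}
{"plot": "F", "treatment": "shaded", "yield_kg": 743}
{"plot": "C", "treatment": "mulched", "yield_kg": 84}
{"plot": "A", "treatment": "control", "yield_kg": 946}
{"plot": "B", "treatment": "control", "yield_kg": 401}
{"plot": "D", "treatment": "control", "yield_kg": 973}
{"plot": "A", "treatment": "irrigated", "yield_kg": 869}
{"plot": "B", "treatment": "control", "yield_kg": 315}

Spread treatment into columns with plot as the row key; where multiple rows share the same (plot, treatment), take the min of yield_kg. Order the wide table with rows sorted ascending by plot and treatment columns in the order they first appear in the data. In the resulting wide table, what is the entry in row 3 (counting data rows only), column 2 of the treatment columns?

With rows sorted ascending by plot, row 3 is plot=C. treatment columns in first-appearance order: mulched, shaded, irrigated, control; column 2 is shaded.
Long rows with plot=C, treatment=shaded: min(247, 180) = 180.

180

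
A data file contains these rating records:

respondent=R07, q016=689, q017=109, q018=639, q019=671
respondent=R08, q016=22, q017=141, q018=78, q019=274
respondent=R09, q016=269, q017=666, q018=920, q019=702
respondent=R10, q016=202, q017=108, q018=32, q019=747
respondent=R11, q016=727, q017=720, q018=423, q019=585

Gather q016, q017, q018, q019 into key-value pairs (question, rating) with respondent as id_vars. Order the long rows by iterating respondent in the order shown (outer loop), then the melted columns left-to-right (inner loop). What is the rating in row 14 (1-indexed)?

108

20 rows total (5 × 4). Row 14: index ⌊(14-1)/4⌋ = 3 into respondent → R10; (14-1) mod 4 = 1 into the melted columns → q017.
So row 14 is (R10, q017, 108); rating = 108.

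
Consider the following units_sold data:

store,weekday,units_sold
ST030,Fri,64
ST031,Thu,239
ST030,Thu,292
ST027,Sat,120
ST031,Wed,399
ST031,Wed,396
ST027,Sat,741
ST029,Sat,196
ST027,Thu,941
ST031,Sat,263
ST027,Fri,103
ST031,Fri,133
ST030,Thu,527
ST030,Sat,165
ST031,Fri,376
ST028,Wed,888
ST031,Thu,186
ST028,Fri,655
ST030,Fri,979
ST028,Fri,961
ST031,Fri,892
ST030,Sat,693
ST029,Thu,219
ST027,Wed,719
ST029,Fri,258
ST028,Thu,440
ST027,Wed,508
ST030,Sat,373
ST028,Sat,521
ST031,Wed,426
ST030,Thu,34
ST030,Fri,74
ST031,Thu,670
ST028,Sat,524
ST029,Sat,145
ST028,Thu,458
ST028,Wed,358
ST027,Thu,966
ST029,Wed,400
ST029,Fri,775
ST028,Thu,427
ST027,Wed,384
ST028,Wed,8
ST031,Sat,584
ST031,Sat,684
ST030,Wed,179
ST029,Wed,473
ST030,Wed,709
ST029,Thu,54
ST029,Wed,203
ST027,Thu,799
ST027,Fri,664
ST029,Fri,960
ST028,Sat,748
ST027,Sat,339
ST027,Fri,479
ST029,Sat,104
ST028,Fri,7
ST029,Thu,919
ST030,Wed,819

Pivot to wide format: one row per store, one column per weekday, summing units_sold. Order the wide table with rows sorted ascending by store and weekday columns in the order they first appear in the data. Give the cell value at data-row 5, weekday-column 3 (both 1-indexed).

With rows sorted ascending by store, row 5 is store=ST031. weekday columns in first-appearance order: Fri, Thu, Sat, Wed; column 3 is Sat.
Long rows with store=ST031, weekday=Sat: 263 + 584 + 684 = 1531.

1531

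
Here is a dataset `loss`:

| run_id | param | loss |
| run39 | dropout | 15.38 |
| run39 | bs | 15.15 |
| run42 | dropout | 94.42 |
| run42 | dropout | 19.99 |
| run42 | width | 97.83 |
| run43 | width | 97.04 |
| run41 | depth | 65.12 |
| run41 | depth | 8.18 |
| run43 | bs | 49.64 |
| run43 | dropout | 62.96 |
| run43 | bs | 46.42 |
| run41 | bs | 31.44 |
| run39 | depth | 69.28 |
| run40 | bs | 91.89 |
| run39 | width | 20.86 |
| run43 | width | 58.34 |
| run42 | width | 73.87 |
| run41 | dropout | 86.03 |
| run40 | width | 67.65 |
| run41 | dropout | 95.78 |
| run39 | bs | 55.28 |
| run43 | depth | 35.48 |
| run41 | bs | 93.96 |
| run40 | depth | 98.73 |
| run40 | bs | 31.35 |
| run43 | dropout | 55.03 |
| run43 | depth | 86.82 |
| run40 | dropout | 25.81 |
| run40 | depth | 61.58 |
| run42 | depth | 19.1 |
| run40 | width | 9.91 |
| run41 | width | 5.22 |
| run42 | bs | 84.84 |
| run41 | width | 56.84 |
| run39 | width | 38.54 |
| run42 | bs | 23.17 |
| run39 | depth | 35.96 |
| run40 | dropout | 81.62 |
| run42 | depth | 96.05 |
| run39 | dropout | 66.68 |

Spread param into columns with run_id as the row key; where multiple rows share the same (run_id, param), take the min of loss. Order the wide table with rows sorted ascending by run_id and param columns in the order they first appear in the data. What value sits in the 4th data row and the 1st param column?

With rows sorted ascending by run_id, row 4 is run_id=run42. param columns in first-appearance order: dropout, bs, width, depth; column 1 is dropout.
Long rows with run_id=run42, param=dropout: min(94.42, 19.99) = 19.99.

19.99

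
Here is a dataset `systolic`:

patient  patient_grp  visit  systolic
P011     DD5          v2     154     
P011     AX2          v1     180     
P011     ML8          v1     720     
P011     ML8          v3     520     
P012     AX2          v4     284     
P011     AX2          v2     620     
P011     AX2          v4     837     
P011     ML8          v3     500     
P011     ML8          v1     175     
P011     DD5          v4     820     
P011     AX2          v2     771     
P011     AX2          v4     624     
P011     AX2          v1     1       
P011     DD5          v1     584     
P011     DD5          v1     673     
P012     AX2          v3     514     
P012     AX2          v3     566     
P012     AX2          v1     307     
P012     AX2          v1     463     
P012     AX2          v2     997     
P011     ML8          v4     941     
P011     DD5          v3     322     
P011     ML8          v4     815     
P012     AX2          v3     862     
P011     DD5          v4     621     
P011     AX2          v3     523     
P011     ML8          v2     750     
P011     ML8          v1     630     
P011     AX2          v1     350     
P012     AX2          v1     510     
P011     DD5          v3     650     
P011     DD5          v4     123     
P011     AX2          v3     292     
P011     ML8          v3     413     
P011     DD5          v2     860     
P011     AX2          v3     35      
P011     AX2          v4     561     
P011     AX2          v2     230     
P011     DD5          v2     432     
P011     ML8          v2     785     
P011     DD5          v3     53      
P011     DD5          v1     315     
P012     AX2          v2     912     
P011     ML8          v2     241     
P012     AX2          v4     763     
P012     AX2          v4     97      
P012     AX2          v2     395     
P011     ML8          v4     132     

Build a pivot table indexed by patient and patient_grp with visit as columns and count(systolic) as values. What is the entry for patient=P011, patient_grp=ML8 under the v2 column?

3

Rows with patient=P011, patient_grp=ML8 and visit=v2: systolic values are 750, 785, 241.
3 rows match — count = 3.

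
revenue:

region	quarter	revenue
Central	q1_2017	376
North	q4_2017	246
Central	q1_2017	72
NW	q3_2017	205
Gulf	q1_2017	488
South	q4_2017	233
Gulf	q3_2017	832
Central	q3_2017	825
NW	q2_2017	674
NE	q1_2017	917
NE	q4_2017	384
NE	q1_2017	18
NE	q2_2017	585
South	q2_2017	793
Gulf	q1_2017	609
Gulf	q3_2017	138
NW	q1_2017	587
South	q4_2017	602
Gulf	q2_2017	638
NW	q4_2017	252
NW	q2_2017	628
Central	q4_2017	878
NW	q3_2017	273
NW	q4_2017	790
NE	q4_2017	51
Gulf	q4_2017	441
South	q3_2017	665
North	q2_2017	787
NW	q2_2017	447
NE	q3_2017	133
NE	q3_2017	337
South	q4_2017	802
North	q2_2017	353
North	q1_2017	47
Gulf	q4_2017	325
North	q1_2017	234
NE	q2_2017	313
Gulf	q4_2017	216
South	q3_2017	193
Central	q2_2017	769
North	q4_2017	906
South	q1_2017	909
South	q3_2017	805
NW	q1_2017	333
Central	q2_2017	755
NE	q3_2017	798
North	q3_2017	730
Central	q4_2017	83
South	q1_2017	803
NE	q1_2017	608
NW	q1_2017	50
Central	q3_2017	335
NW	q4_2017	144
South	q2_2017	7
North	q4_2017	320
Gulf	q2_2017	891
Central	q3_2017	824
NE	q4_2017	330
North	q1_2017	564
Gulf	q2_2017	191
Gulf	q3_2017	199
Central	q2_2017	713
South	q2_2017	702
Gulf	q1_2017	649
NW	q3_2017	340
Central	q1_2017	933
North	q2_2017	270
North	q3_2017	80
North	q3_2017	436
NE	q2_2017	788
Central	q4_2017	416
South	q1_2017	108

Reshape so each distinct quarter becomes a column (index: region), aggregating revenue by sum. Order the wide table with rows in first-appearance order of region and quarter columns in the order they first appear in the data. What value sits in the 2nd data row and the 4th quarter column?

1410

With rows in first-appearance order of region, row 2 is region=North. quarter columns in first-appearance order: q1_2017, q4_2017, q3_2017, q2_2017; column 4 is q2_2017.
Long rows with region=North, quarter=q2_2017: 787 + 353 + 270 = 1410.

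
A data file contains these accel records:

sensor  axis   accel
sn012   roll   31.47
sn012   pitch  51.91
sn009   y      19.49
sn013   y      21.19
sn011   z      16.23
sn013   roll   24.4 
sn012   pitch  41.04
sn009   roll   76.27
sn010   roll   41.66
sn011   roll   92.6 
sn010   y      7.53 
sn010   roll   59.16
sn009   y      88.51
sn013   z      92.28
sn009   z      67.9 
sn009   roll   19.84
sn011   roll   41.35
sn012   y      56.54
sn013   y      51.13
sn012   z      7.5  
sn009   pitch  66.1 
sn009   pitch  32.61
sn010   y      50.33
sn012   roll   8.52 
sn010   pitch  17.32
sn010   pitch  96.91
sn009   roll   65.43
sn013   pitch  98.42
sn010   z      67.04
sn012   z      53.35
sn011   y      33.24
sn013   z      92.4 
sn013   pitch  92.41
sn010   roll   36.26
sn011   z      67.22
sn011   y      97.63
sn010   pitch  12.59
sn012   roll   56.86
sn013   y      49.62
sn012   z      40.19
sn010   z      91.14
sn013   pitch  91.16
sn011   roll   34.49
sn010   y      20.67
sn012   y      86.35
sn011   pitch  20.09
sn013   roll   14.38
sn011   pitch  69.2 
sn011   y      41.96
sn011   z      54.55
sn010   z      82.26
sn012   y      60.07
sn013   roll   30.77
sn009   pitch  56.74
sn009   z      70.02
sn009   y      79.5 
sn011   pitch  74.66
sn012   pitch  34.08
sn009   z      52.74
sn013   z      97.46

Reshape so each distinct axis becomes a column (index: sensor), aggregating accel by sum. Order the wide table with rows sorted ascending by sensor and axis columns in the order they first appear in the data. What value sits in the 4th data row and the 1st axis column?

With rows sorted ascending by sensor, row 4 is sensor=sn012. axis columns in first-appearance order: roll, pitch, y, z; column 1 is roll.
Long rows with sensor=sn012, axis=roll: 31.47 + 8.52 + 56.86 = 96.85.

96.85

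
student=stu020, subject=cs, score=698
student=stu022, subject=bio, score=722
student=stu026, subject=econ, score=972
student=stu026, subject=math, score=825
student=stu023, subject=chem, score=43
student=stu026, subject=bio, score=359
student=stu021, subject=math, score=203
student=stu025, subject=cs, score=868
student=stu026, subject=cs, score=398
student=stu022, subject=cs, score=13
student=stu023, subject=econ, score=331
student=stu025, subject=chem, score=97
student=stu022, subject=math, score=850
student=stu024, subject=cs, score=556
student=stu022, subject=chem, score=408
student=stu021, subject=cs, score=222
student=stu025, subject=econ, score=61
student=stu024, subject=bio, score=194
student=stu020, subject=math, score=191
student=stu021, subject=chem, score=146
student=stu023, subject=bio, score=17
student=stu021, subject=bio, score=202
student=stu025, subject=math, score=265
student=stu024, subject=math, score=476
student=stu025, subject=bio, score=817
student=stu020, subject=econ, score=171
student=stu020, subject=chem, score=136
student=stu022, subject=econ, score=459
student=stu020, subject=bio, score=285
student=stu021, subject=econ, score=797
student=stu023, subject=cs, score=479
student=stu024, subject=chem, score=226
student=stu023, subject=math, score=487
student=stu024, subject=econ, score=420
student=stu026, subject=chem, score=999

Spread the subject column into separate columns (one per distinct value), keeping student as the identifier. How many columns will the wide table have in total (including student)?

6

1 column for student plus 5 distinct subject values → 6 columns.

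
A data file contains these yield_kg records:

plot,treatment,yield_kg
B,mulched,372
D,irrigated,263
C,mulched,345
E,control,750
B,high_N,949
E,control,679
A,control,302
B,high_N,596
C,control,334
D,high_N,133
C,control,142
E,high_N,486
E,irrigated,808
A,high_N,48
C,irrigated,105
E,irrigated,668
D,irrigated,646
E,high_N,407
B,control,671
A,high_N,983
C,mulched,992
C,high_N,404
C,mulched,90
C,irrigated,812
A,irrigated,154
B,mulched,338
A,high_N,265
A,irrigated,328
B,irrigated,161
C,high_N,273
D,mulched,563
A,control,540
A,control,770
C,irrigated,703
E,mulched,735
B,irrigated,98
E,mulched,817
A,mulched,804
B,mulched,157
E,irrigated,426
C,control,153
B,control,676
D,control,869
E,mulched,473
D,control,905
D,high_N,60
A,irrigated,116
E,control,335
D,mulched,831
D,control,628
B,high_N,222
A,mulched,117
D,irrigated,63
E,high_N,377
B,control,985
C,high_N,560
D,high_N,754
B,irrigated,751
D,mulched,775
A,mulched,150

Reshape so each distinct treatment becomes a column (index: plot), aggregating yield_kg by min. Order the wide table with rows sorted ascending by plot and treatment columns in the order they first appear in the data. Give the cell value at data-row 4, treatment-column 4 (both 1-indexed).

With rows sorted ascending by plot, row 4 is plot=D. treatment columns in first-appearance order: mulched, irrigated, control, high_N; column 4 is high_N.
Long rows with plot=D, treatment=high_N: min(133, 60, 754) = 60.

60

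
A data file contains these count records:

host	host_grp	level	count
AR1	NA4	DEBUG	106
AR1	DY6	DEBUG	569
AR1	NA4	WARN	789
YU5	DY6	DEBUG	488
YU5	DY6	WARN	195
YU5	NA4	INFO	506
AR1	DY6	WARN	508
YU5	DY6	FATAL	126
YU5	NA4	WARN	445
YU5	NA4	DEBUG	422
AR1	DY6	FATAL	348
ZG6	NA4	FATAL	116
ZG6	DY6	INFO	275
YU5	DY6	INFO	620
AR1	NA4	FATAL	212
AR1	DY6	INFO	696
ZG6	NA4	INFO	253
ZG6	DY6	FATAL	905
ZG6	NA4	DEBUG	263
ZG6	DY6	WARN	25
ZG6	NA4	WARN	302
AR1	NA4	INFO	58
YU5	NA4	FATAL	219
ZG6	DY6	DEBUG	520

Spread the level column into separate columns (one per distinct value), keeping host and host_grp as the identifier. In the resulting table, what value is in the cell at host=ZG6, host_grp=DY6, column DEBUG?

520

Wide layout: rows indexed by host and host_grp, columns are the 4 distinct level values (DEBUG, WARN, INFO, FATAL).
Cell (host=ZG6, host_grp=DY6, level=DEBUG) draws from the long row where host=ZG6, host_grp=DY6 and level=DEBUG, which has count=520.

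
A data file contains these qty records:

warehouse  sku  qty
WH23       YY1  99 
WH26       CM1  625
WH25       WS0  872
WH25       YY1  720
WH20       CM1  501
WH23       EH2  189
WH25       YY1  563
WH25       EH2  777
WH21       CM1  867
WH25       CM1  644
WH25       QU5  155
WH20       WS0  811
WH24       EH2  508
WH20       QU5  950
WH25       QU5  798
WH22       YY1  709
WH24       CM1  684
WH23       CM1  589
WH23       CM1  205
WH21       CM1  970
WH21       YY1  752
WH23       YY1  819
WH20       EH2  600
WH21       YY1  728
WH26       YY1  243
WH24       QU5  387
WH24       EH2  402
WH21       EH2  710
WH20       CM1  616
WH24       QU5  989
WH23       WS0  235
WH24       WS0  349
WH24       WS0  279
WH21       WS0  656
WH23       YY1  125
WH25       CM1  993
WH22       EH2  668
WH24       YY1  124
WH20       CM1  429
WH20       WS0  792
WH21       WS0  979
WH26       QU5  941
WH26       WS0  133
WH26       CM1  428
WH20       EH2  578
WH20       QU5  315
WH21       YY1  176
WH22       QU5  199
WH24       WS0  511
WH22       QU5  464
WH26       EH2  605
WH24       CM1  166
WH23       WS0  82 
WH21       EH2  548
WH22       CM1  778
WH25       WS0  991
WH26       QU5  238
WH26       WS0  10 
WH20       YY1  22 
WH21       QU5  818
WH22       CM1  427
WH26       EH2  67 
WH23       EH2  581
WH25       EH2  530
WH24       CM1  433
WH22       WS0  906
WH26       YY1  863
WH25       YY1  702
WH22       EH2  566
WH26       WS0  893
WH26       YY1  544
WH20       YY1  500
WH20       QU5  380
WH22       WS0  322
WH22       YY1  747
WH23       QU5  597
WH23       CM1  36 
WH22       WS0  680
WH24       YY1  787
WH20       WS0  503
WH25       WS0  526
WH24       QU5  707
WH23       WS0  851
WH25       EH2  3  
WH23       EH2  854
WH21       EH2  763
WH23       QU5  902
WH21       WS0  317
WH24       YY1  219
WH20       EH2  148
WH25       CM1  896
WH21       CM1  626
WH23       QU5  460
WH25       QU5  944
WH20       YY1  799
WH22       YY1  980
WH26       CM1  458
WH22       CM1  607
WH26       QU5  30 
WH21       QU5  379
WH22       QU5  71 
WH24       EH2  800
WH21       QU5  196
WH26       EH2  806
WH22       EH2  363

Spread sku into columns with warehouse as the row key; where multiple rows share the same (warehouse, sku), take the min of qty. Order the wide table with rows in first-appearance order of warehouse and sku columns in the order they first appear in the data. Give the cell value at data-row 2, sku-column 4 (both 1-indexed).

With rows in first-appearance order of warehouse, row 2 is warehouse=WH26. sku columns in first-appearance order: YY1, CM1, WS0, EH2, QU5; column 4 is EH2.
Long rows with warehouse=WH26, sku=EH2: min(605, 67, 806) = 67.

67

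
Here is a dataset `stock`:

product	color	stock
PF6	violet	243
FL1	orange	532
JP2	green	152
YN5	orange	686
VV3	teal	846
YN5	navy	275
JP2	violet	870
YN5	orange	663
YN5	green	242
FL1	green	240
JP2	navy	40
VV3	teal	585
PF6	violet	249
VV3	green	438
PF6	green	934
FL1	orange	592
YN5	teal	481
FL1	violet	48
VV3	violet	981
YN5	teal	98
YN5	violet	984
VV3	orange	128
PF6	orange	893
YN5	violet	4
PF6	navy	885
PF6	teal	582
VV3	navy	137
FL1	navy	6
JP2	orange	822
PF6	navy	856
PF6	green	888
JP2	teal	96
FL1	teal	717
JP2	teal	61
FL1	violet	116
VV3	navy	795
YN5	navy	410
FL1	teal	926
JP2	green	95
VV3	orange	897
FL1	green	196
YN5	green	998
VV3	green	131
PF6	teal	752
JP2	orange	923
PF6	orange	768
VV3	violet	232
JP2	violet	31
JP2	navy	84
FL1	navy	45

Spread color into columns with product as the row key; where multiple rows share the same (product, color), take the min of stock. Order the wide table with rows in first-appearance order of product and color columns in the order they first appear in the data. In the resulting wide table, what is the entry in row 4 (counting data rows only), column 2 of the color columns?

With rows in first-appearance order of product, row 4 is product=YN5. color columns in first-appearance order: violet, orange, green, teal, navy; column 2 is orange.
Long rows with product=YN5, color=orange: min(686, 663) = 663.

663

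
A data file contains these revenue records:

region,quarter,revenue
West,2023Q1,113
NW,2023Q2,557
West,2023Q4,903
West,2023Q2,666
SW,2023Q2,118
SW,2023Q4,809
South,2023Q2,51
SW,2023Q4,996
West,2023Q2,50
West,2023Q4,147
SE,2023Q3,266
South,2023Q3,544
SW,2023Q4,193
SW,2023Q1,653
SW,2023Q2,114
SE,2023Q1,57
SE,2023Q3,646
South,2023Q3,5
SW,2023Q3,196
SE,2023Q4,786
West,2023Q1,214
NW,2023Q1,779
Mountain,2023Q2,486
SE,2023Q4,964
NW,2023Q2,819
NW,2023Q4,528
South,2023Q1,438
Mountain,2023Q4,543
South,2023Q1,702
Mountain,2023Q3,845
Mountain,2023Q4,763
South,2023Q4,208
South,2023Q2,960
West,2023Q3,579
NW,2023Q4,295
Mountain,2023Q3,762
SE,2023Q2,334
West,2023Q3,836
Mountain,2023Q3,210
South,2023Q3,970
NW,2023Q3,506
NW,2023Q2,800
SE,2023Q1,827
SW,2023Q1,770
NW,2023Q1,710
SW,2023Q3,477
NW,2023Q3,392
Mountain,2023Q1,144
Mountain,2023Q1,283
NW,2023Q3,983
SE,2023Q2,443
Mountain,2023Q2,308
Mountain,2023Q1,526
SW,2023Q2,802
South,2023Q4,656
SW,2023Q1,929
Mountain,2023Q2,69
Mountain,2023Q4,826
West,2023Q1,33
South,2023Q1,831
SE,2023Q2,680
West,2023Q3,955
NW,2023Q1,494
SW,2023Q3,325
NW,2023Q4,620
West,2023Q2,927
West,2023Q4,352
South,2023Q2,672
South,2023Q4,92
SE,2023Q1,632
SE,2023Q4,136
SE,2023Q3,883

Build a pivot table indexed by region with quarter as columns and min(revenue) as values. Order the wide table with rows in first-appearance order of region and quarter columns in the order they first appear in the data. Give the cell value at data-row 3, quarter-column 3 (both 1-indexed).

193

With rows in first-appearance order of region, row 3 is region=SW. quarter columns in first-appearance order: 2023Q1, 2023Q2, 2023Q4, 2023Q3; column 3 is 2023Q4.
Long rows with region=SW, quarter=2023Q4: min(809, 996, 193) = 193.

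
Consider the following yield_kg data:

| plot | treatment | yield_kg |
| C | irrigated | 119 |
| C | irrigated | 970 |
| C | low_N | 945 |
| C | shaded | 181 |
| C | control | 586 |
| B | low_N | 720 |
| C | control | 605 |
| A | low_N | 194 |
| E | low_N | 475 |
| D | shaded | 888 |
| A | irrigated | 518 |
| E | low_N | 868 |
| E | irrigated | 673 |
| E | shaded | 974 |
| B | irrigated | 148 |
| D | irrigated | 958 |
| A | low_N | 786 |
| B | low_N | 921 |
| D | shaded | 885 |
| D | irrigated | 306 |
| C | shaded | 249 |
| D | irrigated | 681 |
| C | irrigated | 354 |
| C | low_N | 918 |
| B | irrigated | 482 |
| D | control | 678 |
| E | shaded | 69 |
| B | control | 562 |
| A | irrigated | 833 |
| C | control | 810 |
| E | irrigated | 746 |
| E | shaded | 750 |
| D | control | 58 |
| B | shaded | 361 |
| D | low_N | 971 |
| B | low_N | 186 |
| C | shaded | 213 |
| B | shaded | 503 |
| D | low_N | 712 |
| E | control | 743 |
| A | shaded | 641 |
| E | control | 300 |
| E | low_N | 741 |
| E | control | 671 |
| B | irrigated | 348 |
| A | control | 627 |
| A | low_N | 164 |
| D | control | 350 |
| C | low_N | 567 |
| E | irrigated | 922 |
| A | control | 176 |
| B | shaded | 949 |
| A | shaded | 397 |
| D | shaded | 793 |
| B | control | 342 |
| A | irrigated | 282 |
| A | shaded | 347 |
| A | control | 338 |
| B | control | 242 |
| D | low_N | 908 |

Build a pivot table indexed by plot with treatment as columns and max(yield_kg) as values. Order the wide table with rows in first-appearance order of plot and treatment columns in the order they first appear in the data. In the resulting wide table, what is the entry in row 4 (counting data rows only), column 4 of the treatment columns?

743

With rows in first-appearance order of plot, row 4 is plot=E. treatment columns in first-appearance order: irrigated, low_N, shaded, control; column 4 is control.
Long rows with plot=E, treatment=control: max(743, 300, 671) = 743.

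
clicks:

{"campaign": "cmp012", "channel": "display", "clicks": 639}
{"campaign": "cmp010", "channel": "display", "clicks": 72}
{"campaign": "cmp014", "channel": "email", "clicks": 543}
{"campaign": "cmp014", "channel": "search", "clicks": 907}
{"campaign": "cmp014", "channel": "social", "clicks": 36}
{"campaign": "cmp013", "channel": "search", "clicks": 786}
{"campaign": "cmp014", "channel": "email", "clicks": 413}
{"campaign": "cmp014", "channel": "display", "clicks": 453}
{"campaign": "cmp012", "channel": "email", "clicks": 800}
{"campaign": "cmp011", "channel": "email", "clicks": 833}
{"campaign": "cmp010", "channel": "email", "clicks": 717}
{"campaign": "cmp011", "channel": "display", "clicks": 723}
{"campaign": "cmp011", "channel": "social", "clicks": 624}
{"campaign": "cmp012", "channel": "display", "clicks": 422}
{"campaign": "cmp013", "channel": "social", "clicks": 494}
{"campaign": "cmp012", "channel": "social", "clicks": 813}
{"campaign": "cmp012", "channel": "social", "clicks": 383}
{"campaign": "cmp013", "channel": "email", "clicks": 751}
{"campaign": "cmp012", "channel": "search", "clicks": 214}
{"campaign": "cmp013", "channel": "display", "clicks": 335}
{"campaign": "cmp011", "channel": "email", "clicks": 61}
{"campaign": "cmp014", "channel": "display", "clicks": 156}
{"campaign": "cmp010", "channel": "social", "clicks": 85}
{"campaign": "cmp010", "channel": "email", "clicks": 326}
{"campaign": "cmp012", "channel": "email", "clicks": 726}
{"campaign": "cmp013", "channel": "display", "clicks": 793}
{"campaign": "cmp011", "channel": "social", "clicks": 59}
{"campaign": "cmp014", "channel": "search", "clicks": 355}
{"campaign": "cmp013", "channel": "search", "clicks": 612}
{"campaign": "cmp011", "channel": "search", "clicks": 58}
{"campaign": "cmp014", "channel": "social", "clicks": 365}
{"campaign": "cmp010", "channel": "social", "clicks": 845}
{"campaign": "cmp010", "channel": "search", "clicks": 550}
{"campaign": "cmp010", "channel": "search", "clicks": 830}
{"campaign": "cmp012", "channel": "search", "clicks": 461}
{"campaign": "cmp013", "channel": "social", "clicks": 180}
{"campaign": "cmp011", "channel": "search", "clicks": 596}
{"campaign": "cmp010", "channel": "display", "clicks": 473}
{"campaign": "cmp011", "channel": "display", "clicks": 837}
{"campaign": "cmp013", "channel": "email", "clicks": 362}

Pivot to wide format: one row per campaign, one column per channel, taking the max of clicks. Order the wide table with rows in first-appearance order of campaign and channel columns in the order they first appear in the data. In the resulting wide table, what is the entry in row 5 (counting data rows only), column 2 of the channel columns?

833

With rows in first-appearance order of campaign, row 5 is campaign=cmp011. channel columns in first-appearance order: display, email, search, social; column 2 is email.
Long rows with campaign=cmp011, channel=email: max(833, 61) = 833.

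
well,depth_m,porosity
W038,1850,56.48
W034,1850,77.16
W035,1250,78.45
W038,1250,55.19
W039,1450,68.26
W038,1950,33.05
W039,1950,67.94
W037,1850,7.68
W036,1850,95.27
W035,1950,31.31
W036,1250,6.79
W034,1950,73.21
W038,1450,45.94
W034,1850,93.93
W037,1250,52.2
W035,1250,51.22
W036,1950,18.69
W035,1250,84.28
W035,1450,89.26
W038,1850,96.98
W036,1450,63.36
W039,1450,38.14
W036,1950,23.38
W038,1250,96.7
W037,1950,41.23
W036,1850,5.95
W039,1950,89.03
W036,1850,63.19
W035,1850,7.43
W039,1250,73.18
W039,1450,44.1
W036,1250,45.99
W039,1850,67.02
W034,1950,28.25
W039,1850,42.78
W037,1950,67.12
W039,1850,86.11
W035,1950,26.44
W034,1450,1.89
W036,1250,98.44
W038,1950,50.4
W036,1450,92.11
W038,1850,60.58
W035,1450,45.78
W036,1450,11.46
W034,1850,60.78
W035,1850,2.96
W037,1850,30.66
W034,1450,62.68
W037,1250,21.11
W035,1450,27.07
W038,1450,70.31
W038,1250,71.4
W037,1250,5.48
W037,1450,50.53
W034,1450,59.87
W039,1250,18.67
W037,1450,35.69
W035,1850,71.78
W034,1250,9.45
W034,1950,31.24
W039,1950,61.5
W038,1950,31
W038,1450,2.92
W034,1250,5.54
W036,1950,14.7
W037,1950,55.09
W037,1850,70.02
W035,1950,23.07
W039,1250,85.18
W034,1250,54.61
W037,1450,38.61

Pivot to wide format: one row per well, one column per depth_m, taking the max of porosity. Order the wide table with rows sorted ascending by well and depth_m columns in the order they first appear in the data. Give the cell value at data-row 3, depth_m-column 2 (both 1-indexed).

With rows sorted ascending by well, row 3 is well=W036. depth_m columns in first-appearance order: 1850, 1250, 1450, 1950; column 2 is 1250.
Long rows with well=W036, depth_m=1250: max(6.79, 45.99, 98.44) = 98.44.

98.44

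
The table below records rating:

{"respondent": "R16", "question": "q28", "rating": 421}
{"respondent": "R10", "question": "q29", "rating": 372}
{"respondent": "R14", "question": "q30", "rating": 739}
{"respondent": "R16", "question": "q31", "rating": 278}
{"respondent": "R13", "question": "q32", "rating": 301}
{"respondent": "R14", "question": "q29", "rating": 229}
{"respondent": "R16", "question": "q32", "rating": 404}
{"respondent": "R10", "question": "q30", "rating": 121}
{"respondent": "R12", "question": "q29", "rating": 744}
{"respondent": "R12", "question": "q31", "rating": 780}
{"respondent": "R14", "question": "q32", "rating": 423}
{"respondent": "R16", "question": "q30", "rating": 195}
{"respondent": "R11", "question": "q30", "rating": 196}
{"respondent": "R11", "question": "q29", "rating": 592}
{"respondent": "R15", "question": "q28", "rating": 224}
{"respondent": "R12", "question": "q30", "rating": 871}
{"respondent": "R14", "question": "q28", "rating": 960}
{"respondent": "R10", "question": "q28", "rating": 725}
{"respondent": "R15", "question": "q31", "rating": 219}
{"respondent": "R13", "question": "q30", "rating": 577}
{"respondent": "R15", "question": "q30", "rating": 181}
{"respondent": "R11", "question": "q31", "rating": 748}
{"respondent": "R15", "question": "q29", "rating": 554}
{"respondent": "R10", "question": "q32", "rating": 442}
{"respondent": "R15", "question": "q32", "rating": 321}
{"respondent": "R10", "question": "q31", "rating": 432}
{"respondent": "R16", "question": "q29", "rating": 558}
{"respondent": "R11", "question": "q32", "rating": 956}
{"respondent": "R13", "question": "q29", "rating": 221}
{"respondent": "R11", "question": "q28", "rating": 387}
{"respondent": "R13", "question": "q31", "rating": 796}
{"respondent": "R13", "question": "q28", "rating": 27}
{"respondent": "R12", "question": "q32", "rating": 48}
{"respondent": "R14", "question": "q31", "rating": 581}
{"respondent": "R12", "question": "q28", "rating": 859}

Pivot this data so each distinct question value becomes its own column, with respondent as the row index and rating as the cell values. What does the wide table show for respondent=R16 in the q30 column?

Wide layout: rows indexed by respondent, columns are the 5 distinct question values (q28, q29, q30, q31, q32).
Cell (respondent=R16, question=q30) draws from the long row where respondent=R16 and question=q30, which has rating=195.

195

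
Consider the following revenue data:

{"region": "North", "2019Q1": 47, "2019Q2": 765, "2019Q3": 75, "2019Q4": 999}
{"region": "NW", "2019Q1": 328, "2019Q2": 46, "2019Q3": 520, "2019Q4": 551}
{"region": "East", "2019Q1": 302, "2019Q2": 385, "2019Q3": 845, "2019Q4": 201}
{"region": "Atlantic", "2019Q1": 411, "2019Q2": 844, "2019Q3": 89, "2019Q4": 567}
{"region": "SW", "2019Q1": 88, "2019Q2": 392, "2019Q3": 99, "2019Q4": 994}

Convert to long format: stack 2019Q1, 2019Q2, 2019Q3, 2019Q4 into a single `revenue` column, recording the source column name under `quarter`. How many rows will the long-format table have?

20

5 region values × 4 melted columns = 20 rows.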